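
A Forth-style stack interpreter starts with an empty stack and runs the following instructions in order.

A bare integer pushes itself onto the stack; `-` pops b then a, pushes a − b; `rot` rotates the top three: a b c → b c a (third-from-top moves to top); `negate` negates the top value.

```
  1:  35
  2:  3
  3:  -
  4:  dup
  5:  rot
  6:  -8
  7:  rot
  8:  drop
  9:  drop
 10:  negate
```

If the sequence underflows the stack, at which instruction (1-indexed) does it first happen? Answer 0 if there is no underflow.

5

35  : [35]
3   : [35, 3]
-   : [32]
dup : [32, 32]
rot  — needs 3 operands, stack has 2 → underflow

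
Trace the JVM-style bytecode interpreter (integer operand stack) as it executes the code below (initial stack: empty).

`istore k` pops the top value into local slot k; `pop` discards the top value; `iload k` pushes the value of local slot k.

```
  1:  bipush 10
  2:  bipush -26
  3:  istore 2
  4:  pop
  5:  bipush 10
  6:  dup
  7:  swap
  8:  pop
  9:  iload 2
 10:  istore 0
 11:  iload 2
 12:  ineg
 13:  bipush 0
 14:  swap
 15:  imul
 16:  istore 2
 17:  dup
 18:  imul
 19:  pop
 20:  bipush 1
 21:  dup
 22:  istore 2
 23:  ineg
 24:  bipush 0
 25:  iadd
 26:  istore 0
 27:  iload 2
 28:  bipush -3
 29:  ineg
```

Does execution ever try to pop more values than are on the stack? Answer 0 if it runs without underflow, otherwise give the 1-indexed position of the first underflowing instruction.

0

bipush 10  -> [10]
bipush -26 -> [10, -26]
istore 2   -> [10]
pop        -> []
bipush 10  -> [10]
dup        -> [10, 10]
swap       -> [10, 10]
pop        -> [10]
iload 2    -> [10, -26]
istore 0   -> [10]
iload 2    -> [10, -26]
ineg       -> [10, 26]
bipush 0   -> [10, 26, 0]
swap       -> [10, 0, 26]
imul       -> [10, 0]
istore 2   -> [10]
dup        -> [10, 10]
imul       -> [100]
pop        -> []
bipush 1   -> [1]
dup        -> [1, 1]
istore 2   -> [1]
ineg       -> [-1]
bipush 0   -> [-1, 0]
iadd       -> [-1]
istore 0   -> []
iload 2    -> [1]
bipush -3  -> [1, -3]
ineg       -> [1, 3]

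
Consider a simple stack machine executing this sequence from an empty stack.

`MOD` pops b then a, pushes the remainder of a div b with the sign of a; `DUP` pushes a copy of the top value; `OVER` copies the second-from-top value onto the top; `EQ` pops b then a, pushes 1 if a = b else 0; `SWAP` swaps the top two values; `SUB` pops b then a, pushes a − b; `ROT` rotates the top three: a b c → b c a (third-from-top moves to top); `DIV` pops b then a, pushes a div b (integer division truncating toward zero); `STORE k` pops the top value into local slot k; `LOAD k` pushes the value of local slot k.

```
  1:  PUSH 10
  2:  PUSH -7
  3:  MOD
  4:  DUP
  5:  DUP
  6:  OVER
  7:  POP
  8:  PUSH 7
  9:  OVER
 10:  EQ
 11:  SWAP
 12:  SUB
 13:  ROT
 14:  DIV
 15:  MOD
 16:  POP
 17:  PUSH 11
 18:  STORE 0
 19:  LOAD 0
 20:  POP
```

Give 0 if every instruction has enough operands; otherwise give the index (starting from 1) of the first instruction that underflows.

PUSH 10 → 10
PUSH -7 → 10 -7
MOD     → 3
DUP     → 3 3
DUP     → 3 3 3
OVER    → 3 3 3 3
POP     → 3 3 3
PUSH 7  → 3 3 3 7
OVER    → 3 3 3 7 3
EQ      → 3 3 3 0
SWAP    → 3 3 0 3
SUB     → 3 3 -3
ROT     → 3 -3 3
DIV     → 3 -1
MOD     → 0
POP     → (empty)
PUSH 11 → 11
STORE 0 → (empty)
LOAD 0  → 11
POP     → (empty)

0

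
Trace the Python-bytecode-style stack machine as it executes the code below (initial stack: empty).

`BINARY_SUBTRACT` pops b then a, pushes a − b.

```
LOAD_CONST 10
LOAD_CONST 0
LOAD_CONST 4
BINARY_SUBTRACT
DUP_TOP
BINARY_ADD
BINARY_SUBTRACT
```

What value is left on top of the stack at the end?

LOAD_CONST 10   -> 10
LOAD_CONST 0    -> 10 0
LOAD_CONST 4    -> 10 0 4
BINARY_SUBTRACT -> 10 -4
DUP_TOP         -> 10 -4 -4
BINARY_ADD      -> 10 -8
BINARY_SUBTRACT -> 18

18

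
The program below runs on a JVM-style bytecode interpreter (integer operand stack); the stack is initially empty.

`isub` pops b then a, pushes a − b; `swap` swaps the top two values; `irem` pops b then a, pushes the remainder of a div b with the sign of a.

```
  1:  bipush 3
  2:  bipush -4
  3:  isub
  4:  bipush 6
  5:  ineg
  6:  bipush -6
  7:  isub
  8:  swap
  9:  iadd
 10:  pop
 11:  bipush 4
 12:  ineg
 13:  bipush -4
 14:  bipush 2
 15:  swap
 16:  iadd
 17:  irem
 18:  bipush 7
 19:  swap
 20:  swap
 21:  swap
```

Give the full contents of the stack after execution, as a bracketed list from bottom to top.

bipush 3  → 3
bipush -4 → 3 -4
isub      → 7
bipush 6  → 7 6
ineg      → 7 -6
bipush -6 → 7 -6 -6
isub      → 7 0
swap      → 0 7
iadd      → 7
pop       → (empty)
bipush 4  → 4
ineg      → -4
bipush -4 → -4 -4
bipush 2  → -4 -4 2
swap      → -4 2 -4
iadd      → -4 -2
irem      → 0
bipush 7  → 0 7
swap      → 7 0
swap      → 0 7
swap      → 7 0

[7, 0]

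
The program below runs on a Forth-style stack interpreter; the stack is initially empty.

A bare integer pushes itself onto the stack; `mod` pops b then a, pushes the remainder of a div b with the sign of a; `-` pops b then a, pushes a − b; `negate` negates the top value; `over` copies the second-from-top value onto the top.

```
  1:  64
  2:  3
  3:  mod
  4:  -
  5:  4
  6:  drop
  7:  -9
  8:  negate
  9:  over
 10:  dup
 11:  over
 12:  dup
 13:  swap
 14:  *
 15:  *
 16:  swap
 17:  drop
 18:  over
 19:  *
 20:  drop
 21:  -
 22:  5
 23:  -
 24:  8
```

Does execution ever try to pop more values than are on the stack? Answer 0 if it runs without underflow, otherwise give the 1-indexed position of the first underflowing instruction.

64  → [64]
3   → [64, 3]
mod → [1]
-  — needs 2 operands, stack has 1 → underflow

4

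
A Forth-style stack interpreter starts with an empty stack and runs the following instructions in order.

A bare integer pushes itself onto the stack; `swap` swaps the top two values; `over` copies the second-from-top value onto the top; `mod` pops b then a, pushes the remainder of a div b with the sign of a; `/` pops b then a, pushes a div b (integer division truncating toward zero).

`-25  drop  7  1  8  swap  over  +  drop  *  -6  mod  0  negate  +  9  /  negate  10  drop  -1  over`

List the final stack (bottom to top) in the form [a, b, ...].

[0, -1, 0]

-25     [-25]
drop    []
7       [7]
1       [7, 1]
8       [7, 1, 8]
swap    [7, 8, 1]
over    [7, 8, 1, 8]
+       [7, 8, 9]
drop    [7, 8]
*       [56]
-6      [56, -6]
mod     [2]
0       [2, 0]
negate  [2, 0]
+       [2]
9       [2, 9]
/       [0]
negate  [0]
10      [0, 10]
drop    [0]
-1      [0, -1]
over    [0, -1, 0]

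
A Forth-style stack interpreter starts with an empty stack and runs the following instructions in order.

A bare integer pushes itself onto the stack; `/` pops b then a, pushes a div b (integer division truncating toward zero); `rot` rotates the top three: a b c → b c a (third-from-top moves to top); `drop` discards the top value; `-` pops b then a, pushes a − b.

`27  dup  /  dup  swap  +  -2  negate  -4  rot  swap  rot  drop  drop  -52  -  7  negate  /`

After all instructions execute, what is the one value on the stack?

-7

27     → 27
dup    → 27 27
/      → 1
dup    → 1 1
swap   → 1 1
+      → 2
-2     → 2 -2
negate → 2 2
-4     → 2 2 -4
rot    → 2 -4 2
swap   → 2 2 -4
rot    → 2 -4 2
drop   → 2 -4
drop   → 2
-52    → 2 -52
-      → 54
7      → 54 7
negate → 54 -7
/      → -7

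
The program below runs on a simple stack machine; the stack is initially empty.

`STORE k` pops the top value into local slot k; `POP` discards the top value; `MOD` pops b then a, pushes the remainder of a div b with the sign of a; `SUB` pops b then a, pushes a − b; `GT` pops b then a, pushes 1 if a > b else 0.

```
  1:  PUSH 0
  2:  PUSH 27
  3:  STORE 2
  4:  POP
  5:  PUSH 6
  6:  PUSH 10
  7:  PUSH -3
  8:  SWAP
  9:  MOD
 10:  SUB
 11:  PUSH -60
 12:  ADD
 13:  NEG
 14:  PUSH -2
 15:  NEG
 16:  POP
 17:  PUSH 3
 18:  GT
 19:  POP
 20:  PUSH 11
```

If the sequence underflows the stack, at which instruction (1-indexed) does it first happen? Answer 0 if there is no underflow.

0

PUSH 0   -> 0
PUSH 27  -> 0 27
STORE 2  -> 0
POP      -> (empty)
PUSH 6   -> 6
PUSH 10  -> 6 10
PUSH -3  -> 6 10 -3
SWAP     -> 6 -3 10
MOD      -> 6 -3
SUB      -> 9
PUSH -60 -> 9 -60
ADD      -> -51
NEG      -> 51
PUSH -2  -> 51 -2
NEG      -> 51 2
POP      -> 51
PUSH 3   -> 51 3
GT       -> 1
POP      -> (empty)
PUSH 11  -> 11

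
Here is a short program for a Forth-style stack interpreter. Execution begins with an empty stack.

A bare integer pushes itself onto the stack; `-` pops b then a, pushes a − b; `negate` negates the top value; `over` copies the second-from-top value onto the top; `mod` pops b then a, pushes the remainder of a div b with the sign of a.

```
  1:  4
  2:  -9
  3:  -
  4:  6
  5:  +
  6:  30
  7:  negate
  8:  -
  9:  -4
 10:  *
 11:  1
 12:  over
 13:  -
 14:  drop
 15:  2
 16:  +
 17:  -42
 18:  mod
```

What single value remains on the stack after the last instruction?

-26

4       [4]
-9      [4, -9]
-       [13]
6       [13, 6]
+       [19]
30      [19, 30]
negate  [19, -30]
-       [49]
-4      [49, -4]
*       [-196]
1       [-196, 1]
over    [-196, 1, -196]
-       [-196, 197]
drop    [-196]
2       [-196, 2]
+       [-194]
-42     [-194, -42]
mod     [-26]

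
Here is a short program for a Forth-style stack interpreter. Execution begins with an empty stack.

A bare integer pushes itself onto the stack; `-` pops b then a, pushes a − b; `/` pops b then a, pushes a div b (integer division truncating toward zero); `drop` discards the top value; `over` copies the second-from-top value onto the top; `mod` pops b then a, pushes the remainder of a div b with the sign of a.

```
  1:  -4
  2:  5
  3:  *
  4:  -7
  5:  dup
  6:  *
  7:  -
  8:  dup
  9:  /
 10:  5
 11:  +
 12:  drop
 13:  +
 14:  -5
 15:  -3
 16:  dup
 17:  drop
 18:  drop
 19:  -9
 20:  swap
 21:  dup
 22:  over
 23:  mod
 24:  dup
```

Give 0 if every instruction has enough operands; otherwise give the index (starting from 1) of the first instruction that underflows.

13

-4   → [-4]
5    → [-4, 5]
*    → [-20]
-7   → [-20, -7]
dup  → [-20, -7, -7]
*    → [-20, 49]
-    → [-69]
dup  → [-69, -69]
/    → [1]
5    → [1, 5]
+    → [6]
drop → []
+  — needs 2 operands, stack has 0 → underflow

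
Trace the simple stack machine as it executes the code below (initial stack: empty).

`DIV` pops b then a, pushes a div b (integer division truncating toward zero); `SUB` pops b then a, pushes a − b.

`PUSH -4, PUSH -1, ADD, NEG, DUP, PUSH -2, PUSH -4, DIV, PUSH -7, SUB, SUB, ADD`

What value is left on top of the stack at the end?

PUSH -4 → -4
PUSH -1 → -4 -1
ADD     → -5
NEG     → 5
DUP     → 5 5
PUSH -2 → 5 5 -2
PUSH -4 → 5 5 -2 -4
DIV     → 5 5 0
PUSH -7 → 5 5 0 -7
SUB     → 5 5 7
SUB     → 5 -2
ADD     → 3

3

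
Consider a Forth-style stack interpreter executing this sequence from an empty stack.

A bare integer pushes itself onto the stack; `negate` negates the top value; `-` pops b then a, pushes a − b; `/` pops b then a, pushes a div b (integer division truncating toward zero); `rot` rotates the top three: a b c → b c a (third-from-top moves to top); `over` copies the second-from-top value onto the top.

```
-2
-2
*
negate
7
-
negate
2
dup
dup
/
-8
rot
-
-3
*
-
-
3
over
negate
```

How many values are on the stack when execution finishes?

3

-2     -> -2
-2     -> -2 -2
*      -> 4
negate -> -4
7      -> -4 7
-      -> -11
negate -> 11
2      -> 11 2
dup    -> 11 2 2
dup    -> 11 2 2 2
/      -> 11 2 1
-8     -> 11 2 1 -8
rot    -> 11 1 -8 2
-      -> 11 1 -10
-3     -> 11 1 -10 -3
*      -> 11 1 30
-      -> 11 -29
-      -> 40
3      -> 40 3
over   -> 40 3 40
negate -> 40 3 -40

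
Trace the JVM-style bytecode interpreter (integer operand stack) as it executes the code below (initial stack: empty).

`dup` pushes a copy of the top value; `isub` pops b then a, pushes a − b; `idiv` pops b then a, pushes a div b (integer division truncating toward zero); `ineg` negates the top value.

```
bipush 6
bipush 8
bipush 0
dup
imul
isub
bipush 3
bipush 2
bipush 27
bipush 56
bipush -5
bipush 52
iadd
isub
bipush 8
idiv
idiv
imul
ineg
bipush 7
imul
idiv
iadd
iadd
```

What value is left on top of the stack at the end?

14

bipush 6  → [6]
bipush 8  → [6, 8]
bipush 0  → [6, 8, 0]
dup       → [6, 8, 0, 0]
imul      → [6, 8, 0]
isub      → [6, 8]
bipush 3  → [6, 8, 3]
bipush 2  → [6, 8, 3, 2]
bipush 27 → [6, 8, 3, 2, 27]
bipush 56 → [6, 8, 3, 2, 27, 56]
bipush -5 → [6, 8, 3, 2, 27, 56, -5]
bipush 52 → [6, 8, 3, 2, 27, 56, -5, 52]
iadd      → [6, 8, 3, 2, 27, 56, 47]
isub      → [6, 8, 3, 2, 27, 9]
bipush 8  → [6, 8, 3, 2, 27, 9, 8]
idiv      → [6, 8, 3, 2, 27, 1]
idiv      → [6, 8, 3, 2, 27]
imul      → [6, 8, 3, 54]
ineg      → [6, 8, 3, -54]
bipush 7  → [6, 8, 3, -54, 7]
imul      → [6, 8, 3, -378]
idiv      → [6, 8, 0]
iadd      → [6, 8]
iadd      → [14]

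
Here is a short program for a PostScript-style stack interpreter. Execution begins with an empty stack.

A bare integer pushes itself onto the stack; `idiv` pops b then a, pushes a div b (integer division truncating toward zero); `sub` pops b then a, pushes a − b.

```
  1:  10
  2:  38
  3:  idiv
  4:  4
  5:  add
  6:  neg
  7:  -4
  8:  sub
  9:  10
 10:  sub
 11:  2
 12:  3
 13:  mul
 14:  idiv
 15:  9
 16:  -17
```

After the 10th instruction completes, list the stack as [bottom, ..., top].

10   → 10
38   → 10 38
idiv → 0
4    → 0 4
add  → 4
neg  → -4
-4   → -4 -4
sub  → 0
10   → 0 10
sub  → -10

[-10]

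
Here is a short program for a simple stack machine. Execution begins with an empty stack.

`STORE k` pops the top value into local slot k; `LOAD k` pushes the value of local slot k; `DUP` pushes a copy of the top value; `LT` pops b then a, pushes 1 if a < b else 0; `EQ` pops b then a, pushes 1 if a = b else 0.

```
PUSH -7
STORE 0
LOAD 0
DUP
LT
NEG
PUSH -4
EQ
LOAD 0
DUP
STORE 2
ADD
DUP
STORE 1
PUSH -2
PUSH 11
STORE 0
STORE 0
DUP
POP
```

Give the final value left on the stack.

PUSH -7 -> [-7]
STORE 0 -> []
LOAD 0  -> [-7]
DUP     -> [-7, -7]
LT      -> [0]
NEG     -> [0]
PUSH -4 -> [0, -4]
EQ      -> [0]
LOAD 0  -> [0, -7]
DUP     -> [0, -7, -7]
STORE 2 -> [0, -7]
ADD     -> [-7]
DUP     -> [-7, -7]
STORE 1 -> [-7]
PUSH -2 -> [-7, -2]
PUSH 11 -> [-7, -2, 11]
STORE 0 -> [-7, -2]
STORE 0 -> [-7]
DUP     -> [-7, -7]
POP     -> [-7]

-7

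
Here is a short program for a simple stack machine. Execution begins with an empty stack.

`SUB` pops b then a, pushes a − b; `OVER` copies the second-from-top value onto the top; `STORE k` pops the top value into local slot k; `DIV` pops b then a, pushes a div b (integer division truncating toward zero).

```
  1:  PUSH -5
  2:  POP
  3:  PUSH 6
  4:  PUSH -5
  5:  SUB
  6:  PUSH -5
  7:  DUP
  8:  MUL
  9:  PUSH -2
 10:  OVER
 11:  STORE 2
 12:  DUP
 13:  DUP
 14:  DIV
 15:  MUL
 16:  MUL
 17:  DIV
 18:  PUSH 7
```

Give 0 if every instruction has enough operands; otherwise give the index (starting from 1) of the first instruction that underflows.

0

PUSH -5  -5
POP      (empty)
PUSH 6   6
PUSH -5  6 -5
SUB      11
PUSH -5  11 -5
DUP      11 -5 -5
MUL      11 25
PUSH -2  11 25 -2
OVER     11 25 -2 25
STORE 2  11 25 -2
DUP      11 25 -2 -2
DUP      11 25 -2 -2 -2
DIV      11 25 -2 1
MUL      11 25 -2
MUL      11 -50
DIV      0
PUSH 7   0 7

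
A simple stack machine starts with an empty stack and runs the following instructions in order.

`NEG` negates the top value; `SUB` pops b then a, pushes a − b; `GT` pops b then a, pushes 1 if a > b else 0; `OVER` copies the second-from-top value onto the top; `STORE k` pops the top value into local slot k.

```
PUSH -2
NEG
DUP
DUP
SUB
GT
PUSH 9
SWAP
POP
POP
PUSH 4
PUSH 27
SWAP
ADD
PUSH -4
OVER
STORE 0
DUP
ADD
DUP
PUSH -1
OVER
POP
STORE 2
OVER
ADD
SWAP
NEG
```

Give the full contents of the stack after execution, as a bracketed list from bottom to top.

PUSH -2 → [-2]
NEG     → [2]
DUP     → [2, 2]
DUP     → [2, 2, 2]
SUB     → [2, 0]
GT      → [1]
PUSH 9  → [1, 9]
SWAP    → [9, 1]
POP     → [9]
POP     → []
PUSH 4  → [4]
PUSH 27 → [4, 27]
SWAP    → [27, 4]
ADD     → [31]
PUSH -4 → [31, -4]
OVER    → [31, -4, 31]
STORE 0 → [31, -4]
DUP     → [31, -4, -4]
ADD     → [31, -8]
DUP     → [31, -8, -8]
PUSH -1 → [31, -8, -8, -1]
OVER    → [31, -8, -8, -1, -8]
POP     → [31, -8, -8, -1]
STORE 2 → [31, -8, -8]
OVER    → [31, -8, -8, -8]
ADD     → [31, -8, -16]
SWAP    → [31, -16, -8]
NEG     → [31, -16, 8]

[31, -16, 8]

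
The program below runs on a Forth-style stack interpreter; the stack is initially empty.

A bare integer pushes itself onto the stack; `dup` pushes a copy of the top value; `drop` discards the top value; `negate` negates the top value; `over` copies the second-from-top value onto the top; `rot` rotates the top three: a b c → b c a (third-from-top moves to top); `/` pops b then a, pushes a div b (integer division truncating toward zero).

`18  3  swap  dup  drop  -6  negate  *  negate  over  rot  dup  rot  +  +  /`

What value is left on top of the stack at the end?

-12

18      [18]
3       [18, 3]
swap    [3, 18]
dup     [3, 18, 18]
drop    [3, 18]
-6      [3, 18, -6]
negate  [3, 18, 6]
*       [3, 108]
negate  [3, -108]
over    [3, -108, 3]
rot     [-108, 3, 3]
dup     [-108, 3, 3, 3]
rot     [-108, 3, 3, 3]
+       [-108, 3, 6]
+       [-108, 9]
/       [-12]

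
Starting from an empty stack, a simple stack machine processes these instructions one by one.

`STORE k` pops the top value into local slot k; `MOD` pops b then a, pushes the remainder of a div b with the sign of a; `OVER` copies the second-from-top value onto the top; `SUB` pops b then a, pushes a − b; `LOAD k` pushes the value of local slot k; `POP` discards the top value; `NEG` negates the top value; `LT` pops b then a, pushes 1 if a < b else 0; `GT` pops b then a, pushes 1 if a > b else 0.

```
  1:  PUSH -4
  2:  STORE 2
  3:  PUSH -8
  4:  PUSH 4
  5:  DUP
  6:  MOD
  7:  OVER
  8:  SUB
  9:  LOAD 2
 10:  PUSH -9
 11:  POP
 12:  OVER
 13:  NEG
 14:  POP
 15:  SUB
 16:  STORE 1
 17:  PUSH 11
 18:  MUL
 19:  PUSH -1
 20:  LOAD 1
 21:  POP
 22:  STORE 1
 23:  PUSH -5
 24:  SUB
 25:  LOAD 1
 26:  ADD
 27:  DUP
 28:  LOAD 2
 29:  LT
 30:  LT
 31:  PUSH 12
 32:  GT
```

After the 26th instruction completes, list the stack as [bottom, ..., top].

[-84]

PUSH -4 → -4
STORE 2 → (empty)
PUSH -8 → -8
PUSH 4  → -8 4
DUP     → -8 4 4
MOD     → -8 0
OVER    → -8 0 -8
SUB     → -8 8
LOAD 2  → -8 8 -4
PUSH -9 → -8 8 -4 -9
POP     → -8 8 -4
OVER    → -8 8 -4 8
NEG     → -8 8 -4 -8
POP     → -8 8 -4
SUB     → -8 12
STORE 1 → -8
PUSH 11 → -8 11
MUL     → -88
PUSH -1 → -88 -1
LOAD 1  → -88 -1 12
POP     → -88 -1
STORE 1 → -88
PUSH -5 → -88 -5
SUB     → -83
LOAD 1  → -83 -1
ADD     → -84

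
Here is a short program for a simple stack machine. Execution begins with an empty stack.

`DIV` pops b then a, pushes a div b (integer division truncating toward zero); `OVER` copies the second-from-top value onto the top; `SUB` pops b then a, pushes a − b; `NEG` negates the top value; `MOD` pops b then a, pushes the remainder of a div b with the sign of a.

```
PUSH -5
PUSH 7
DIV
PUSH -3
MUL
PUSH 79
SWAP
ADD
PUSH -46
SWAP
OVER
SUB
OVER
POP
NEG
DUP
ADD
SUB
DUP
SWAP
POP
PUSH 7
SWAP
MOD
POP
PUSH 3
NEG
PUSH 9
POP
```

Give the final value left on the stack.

-3

PUSH -5  -> -5
PUSH 7   -> -5 7
DIV      -> 0
PUSH -3  -> 0 -3
MUL      -> 0
PUSH 79  -> 0 79
SWAP     -> 79 0
ADD      -> 79
PUSH -46 -> 79 -46
SWAP     -> -46 79
OVER     -> -46 79 -46
SUB      -> -46 125
OVER     -> -46 125 -46
POP      -> -46 125
NEG      -> -46 -125
DUP      -> -46 -125 -125
ADD      -> -46 -250
SUB      -> 204
DUP      -> 204 204
SWAP     -> 204 204
POP      -> 204
PUSH 7   -> 204 7
SWAP     -> 7 204
MOD      -> 7
POP      -> (empty)
PUSH 3   -> 3
NEG      -> -3
PUSH 9   -> -3 9
POP      -> -3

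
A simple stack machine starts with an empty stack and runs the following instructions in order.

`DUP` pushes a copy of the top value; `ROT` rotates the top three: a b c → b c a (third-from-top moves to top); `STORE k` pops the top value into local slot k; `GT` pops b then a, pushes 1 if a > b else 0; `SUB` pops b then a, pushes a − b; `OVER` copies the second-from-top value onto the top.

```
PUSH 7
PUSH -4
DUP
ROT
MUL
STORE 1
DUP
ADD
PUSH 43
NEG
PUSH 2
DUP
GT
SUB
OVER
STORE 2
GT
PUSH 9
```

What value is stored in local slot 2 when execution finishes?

PUSH 7   7
PUSH -4  7 -4
DUP      7 -4 -4
ROT      -4 -4 7
MUL      -4 -28
STORE 1  -4
DUP      -4 -4
ADD      -8
PUSH 43  -8 43
NEG      -8 -43
PUSH 2   -8 -43 2
DUP      -8 -43 2 2
GT       -8 -43 0
SUB      -8 -43
OVER     -8 -43 -8
STORE 2  -8 -43
GT       1
PUSH 9   1 9

-8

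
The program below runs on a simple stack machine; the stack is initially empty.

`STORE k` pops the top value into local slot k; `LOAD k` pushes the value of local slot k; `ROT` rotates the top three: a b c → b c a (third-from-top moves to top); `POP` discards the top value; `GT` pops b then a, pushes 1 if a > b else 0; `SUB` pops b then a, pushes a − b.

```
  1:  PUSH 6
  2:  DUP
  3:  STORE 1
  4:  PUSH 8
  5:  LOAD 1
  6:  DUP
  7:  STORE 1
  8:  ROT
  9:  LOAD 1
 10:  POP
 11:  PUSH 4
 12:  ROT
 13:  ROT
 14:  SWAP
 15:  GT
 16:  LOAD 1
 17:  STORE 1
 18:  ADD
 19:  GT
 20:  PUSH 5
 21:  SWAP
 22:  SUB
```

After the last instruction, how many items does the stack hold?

1

PUSH 6  -> 6
DUP     -> 6 6
STORE 1 -> 6
PUSH 8  -> 6 8
LOAD 1  -> 6 8 6
DUP     -> 6 8 6 6
STORE 1 -> 6 8 6
ROT     -> 8 6 6
LOAD 1  -> 8 6 6 6
POP     -> 8 6 6
PUSH 4  -> 8 6 6 4
ROT     -> 8 6 4 6
ROT     -> 8 4 6 6
SWAP    -> 8 4 6 6
GT      -> 8 4 0
LOAD 1  -> 8 4 0 6
STORE 1 -> 8 4 0
ADD     -> 8 4
GT      -> 1
PUSH 5  -> 1 5
SWAP    -> 5 1
SUB     -> 4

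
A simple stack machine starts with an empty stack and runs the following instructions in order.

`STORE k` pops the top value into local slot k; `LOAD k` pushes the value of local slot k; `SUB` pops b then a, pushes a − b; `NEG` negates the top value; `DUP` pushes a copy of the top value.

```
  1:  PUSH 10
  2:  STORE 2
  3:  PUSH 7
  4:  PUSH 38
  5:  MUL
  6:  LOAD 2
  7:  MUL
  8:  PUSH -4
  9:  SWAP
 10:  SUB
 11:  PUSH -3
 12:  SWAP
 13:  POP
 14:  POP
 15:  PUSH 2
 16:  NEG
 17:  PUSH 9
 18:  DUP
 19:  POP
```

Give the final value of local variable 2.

10

PUSH 10 : 10
STORE 2 : (empty)
PUSH 7  : 7
PUSH 38 : 7 38
MUL     : 266
LOAD 2  : 266 10
MUL     : 2660
PUSH -4 : 2660 -4
SWAP    : -4 2660
SUB     : -2664
PUSH -3 : -2664 -3
SWAP    : -3 -2664
POP     : -3
POP     : (empty)
PUSH 2  : 2
NEG     : -2
PUSH 9  : -2 9
DUP     : -2 9 9
POP     : -2 9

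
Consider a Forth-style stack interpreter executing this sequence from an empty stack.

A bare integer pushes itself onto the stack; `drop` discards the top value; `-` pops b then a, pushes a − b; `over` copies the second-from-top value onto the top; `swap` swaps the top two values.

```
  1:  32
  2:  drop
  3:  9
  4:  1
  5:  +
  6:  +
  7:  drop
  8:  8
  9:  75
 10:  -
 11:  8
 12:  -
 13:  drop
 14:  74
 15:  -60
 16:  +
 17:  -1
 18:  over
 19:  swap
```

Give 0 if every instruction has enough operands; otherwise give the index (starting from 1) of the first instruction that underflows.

32    32
drop  (empty)
9     9
1     9 1
+     10
+  — needs 2 operands, stack has 1 → underflow

6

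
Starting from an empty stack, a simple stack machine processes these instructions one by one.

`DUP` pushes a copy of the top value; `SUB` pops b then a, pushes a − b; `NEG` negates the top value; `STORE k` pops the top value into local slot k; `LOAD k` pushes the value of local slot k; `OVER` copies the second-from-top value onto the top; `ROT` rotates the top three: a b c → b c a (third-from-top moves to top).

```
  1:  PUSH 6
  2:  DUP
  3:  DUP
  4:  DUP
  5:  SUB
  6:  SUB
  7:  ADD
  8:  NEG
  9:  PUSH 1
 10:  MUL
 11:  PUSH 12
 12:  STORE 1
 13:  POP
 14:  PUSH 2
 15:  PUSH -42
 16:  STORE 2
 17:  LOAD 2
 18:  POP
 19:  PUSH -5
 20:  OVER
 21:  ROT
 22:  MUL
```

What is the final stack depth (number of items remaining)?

PUSH 6    6
DUP       6 6
DUP       6 6 6
DUP       6 6 6 6
SUB       6 6 0
SUB       6 6
ADD       12
NEG       -12
PUSH 1    -12 1
MUL       -12
PUSH 12   -12 12
STORE 1   -12
POP       (empty)
PUSH 2    2
PUSH -42  2 -42
STORE 2   2
LOAD 2    2 -42
POP       2
PUSH -5   2 -5
OVER      2 -5 2
ROT       -5 2 2
MUL       -5 4

2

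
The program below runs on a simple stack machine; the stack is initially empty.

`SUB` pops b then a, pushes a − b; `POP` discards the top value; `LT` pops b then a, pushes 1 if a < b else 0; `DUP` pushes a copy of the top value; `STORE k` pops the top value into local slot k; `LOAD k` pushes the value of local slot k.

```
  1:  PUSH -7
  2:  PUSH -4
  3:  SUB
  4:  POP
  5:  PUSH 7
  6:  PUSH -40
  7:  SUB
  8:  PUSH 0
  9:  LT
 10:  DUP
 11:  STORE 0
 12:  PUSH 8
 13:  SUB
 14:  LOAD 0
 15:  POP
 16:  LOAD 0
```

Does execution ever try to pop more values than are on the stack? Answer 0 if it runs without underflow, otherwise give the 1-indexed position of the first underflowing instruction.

PUSH -7  : [-7]
PUSH -4  : [-7, -4]
SUB      : [-3]
POP      : []
PUSH 7   : [7]
PUSH -40 : [7, -40]
SUB      : [47]
PUSH 0   : [47, 0]
LT       : [0]
DUP      : [0, 0]
STORE 0  : [0]
PUSH 8   : [0, 8]
SUB      : [-8]
LOAD 0   : [-8, 0]
POP      : [-8]
LOAD 0   : [-8, 0]

0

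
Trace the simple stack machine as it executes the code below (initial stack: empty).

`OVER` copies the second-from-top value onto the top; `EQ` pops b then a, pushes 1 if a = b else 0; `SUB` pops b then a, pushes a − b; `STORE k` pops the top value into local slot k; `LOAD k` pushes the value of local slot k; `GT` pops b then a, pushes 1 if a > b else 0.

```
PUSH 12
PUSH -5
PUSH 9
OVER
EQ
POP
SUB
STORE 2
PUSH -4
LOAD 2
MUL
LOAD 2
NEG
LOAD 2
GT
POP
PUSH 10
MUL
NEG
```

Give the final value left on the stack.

680

PUSH 12  12
PUSH -5  12 -5
PUSH 9   12 -5 9
OVER     12 -5 9 -5
EQ       12 -5 0
POP      12 -5
SUB      17
STORE 2  (empty)
PUSH -4  -4
LOAD 2   -4 17
MUL      -68
LOAD 2   -68 17
NEG      -68 -17
LOAD 2   -68 -17 17
GT       -68 0
POP      -68
PUSH 10  -68 10
MUL      -680
NEG      680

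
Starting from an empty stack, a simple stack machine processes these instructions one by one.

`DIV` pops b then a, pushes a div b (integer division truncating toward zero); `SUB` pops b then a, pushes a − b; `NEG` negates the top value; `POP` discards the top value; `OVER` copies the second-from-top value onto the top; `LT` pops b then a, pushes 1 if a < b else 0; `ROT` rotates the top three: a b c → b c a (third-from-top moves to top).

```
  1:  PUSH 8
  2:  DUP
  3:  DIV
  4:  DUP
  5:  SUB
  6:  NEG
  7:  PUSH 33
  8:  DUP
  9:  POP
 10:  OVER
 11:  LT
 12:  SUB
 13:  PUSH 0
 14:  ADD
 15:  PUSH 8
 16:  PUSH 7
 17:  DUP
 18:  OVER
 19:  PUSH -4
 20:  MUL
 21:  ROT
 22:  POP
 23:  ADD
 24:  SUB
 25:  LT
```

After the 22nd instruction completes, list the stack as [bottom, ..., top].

PUSH 8  → [8]
DUP     → [8, 8]
DIV     → [1]
DUP     → [1, 1]
SUB     → [0]
NEG     → [0]
PUSH 33 → [0, 33]
DUP     → [0, 33, 33]
POP     → [0, 33]
OVER    → [0, 33, 0]
LT      → [0, 0]
SUB     → [0]
PUSH 0  → [0, 0]
ADD     → [0]
PUSH 8  → [0, 8]
PUSH 7  → [0, 8, 7]
DUP     → [0, 8, 7, 7]
OVER    → [0, 8, 7, 7, 7]
PUSH -4 → [0, 8, 7, 7, 7, -4]
MUL     → [0, 8, 7, 7, -28]
ROT     → [0, 8, 7, -28, 7]
POP     → [0, 8, 7, -28]

[0, 8, 7, -28]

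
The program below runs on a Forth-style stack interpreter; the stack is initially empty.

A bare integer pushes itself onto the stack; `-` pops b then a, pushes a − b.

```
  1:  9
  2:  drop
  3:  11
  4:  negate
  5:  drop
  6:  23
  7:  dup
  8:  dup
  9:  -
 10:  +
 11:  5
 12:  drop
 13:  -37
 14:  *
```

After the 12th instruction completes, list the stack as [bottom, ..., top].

9      -> 9
drop   -> (empty)
11     -> 11
negate -> -11
drop   -> (empty)
23     -> 23
dup    -> 23 23
dup    -> 23 23 23
-      -> 23 0
+      -> 23
5      -> 23 5
drop   -> 23

[23]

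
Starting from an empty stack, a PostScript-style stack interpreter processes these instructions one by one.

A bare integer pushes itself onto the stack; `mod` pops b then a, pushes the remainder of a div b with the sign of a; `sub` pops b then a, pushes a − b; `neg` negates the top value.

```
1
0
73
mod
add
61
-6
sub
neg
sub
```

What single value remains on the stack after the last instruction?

68

1   -> 1
0   -> 1 0
73  -> 1 0 73
mod -> 1 0
add -> 1
61  -> 1 61
-6  -> 1 61 -6
sub -> 1 67
neg -> 1 -67
sub -> 68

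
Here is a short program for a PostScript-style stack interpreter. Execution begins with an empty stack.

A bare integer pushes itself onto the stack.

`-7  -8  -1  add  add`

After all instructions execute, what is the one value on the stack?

-7  : [-7]
-8  : [-7, -8]
-1  : [-7, -8, -1]
add : [-7, -9]
add : [-16]

-16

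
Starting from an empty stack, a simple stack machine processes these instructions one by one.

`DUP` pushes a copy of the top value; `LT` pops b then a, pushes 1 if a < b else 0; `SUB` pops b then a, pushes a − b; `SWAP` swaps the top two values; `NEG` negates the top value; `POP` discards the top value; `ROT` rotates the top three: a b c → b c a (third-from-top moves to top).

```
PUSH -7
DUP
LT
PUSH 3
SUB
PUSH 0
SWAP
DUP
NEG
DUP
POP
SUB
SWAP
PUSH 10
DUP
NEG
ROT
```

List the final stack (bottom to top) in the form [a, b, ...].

PUSH -7 : -7
DUP     : -7 -7
LT      : 0
PUSH 3  : 0 3
SUB     : -3
PUSH 0  : -3 0
SWAP    : 0 -3
DUP     : 0 -3 -3
NEG     : 0 -3 3
DUP     : 0 -3 3 3
POP     : 0 -3 3
SUB     : 0 -6
SWAP    : -6 0
PUSH 10 : -6 0 10
DUP     : -6 0 10 10
NEG     : -6 0 10 -10
ROT     : -6 10 -10 0

[-6, 10, -10, 0]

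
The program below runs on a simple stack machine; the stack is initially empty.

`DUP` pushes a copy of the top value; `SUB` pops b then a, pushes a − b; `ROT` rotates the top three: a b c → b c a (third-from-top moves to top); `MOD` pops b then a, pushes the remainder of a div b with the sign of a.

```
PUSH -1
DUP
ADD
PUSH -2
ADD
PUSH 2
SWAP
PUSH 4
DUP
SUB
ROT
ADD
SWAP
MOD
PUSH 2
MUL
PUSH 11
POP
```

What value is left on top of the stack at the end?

4

PUSH -1 -> -1
DUP     -> -1 -1
ADD     -> -2
PUSH -2 -> -2 -2
ADD     -> -4
PUSH 2  -> -4 2
SWAP    -> 2 -4
PUSH 4  -> 2 -4 4
DUP     -> 2 -4 4 4
SUB     -> 2 -4 0
ROT     -> -4 0 2
ADD     -> -4 2
SWAP    -> 2 -4
MOD     -> 2
PUSH 2  -> 2 2
MUL     -> 4
PUSH 11 -> 4 11
POP     -> 4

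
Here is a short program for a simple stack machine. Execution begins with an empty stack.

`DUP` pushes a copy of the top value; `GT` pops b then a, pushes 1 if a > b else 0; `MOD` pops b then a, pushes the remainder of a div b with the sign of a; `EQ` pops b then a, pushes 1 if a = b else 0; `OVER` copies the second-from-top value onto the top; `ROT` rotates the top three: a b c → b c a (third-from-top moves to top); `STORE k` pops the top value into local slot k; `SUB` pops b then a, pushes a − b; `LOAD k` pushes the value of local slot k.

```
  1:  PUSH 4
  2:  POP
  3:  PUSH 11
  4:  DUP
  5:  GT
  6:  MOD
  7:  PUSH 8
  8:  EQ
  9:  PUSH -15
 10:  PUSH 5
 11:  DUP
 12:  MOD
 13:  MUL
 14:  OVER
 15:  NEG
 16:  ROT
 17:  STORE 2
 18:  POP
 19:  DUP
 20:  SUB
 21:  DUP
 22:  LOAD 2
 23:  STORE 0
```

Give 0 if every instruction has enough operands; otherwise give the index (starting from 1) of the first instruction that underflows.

6

PUSH 4   [4]
POP      []
PUSH 11  [11]
DUP      [11, 11]
GT       [0]
MOD  — needs 2 operands, stack has 1 → underflow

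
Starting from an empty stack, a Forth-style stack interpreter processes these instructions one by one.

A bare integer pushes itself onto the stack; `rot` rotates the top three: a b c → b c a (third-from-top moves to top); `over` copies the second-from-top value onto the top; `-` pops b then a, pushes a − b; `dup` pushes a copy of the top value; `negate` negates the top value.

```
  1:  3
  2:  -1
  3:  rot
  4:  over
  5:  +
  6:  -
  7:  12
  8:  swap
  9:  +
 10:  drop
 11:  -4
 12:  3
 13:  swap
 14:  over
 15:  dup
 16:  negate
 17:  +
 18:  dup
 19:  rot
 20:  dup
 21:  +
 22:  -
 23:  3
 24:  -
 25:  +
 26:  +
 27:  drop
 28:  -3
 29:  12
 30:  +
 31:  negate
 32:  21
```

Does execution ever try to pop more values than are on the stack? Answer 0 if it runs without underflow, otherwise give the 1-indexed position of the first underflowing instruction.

3

3  -> [3]
-1 -> [3, -1]
rot  — needs 3 operands, stack has 2 → underflow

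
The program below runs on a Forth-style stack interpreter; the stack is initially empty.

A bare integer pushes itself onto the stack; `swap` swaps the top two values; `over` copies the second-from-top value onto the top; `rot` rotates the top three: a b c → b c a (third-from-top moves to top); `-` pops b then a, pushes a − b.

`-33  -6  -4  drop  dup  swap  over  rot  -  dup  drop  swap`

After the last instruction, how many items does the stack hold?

-33   [-33]
-6    [-33, -6]
-4    [-33, -6, -4]
drop  [-33, -6]
dup   [-33, -6, -6]
swap  [-33, -6, -6]
over  [-33, -6, -6, -6]
rot   [-33, -6, -6, -6]
-     [-33, -6, 0]
dup   [-33, -6, 0, 0]
drop  [-33, -6, 0]
swap  [-33, 0, -6]

3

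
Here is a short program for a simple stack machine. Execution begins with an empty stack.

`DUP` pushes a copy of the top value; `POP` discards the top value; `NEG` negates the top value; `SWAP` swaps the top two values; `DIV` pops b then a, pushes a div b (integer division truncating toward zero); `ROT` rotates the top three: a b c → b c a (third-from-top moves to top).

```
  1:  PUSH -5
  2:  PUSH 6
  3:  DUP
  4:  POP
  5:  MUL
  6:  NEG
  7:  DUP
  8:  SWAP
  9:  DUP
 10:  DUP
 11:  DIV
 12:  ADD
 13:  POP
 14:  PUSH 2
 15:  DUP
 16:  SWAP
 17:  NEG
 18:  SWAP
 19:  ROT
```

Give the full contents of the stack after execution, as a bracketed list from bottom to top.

PUSH -5 -> -5
PUSH 6  -> -5 6
DUP     -> -5 6 6
POP     -> -5 6
MUL     -> -30
NEG     -> 30
DUP     -> 30 30
SWAP    -> 30 30
DUP     -> 30 30 30
DUP     -> 30 30 30 30
DIV     -> 30 30 1
ADD     -> 30 31
POP     -> 30
PUSH 2  -> 30 2
DUP     -> 30 2 2
SWAP    -> 30 2 2
NEG     -> 30 2 -2
SWAP    -> 30 -2 2
ROT     -> -2 2 30

[-2, 2, 30]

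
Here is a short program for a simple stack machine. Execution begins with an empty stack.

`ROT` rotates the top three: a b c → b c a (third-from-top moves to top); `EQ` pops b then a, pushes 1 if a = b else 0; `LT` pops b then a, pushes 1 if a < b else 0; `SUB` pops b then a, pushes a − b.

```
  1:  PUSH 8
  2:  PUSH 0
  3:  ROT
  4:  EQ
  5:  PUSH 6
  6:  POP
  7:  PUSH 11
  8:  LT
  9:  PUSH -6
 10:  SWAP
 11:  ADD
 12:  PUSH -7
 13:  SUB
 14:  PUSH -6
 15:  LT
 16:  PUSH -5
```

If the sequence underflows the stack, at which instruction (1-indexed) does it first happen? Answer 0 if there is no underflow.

3

PUSH 8 -> [8]
PUSH 0 -> [8, 0]
ROT  — needs 3 operands, stack has 2 → underflow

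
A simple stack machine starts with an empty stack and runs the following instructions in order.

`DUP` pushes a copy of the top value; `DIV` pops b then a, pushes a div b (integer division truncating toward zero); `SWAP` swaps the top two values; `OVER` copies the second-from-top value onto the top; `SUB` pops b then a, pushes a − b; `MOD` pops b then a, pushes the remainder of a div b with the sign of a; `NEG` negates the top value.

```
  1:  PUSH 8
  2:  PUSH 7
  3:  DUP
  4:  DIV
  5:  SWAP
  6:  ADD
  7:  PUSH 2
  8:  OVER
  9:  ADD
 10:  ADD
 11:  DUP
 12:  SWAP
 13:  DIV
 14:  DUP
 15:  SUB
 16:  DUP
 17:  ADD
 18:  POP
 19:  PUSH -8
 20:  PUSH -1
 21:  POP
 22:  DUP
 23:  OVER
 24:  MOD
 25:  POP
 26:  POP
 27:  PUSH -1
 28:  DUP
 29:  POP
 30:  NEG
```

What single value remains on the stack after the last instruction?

PUSH 8   [8]
PUSH 7   [8, 7]
DUP      [8, 7, 7]
DIV      [8, 1]
SWAP     [1, 8]
ADD      [9]
PUSH 2   [9, 2]
OVER     [9, 2, 9]
ADD      [9, 11]
ADD      [20]
DUP      [20, 20]
SWAP     [20, 20]
DIV      [1]
DUP      [1, 1]
SUB      [0]
DUP      [0, 0]
ADD      [0]
POP      []
PUSH -8  [-8]
PUSH -1  [-8, -1]
POP      [-8]
DUP      [-8, -8]
OVER     [-8, -8, -8]
MOD      [-8, 0]
POP      [-8]
POP      []
PUSH -1  [-1]
DUP      [-1, -1]
POP      [-1]
NEG      [1]

1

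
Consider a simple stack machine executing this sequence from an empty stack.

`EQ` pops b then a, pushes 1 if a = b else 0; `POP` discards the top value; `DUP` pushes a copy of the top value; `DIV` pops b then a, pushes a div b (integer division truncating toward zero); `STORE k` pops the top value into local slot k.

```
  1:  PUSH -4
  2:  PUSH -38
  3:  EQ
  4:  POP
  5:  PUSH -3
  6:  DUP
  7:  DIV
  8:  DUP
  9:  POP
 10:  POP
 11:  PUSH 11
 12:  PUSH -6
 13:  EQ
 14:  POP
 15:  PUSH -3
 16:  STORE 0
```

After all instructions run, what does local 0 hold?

PUSH -4  → [-4]
PUSH -38 → [-4, -38]
EQ       → [0]
POP      → []
PUSH -3  → [-3]
DUP      → [-3, -3]
DIV      → [1]
DUP      → [1, 1]
POP      → [1]
POP      → []
PUSH 11  → [11]
PUSH -6  → [11, -6]
EQ       → [0]
POP      → []
PUSH -3  → [-3]
STORE 0  → []

-3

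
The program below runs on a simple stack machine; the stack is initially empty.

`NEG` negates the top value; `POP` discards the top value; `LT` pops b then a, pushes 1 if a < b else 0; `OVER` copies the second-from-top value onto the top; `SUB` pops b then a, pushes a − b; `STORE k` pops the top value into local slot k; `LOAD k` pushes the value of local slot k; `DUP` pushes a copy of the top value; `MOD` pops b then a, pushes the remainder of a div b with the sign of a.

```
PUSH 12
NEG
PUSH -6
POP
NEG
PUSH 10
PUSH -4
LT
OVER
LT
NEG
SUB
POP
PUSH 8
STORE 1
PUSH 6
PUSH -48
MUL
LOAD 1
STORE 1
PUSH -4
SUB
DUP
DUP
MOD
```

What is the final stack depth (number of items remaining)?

PUSH 12  → [12]
NEG      → [-12]
PUSH -6  → [-12, -6]
POP      → [-12]
NEG      → [12]
PUSH 10  → [12, 10]
PUSH -4  → [12, 10, -4]
LT       → [12, 0]
OVER     → [12, 0, 12]
LT       → [12, 1]
NEG      → [12, -1]
SUB      → [13]
POP      → []
PUSH 8   → [8]
STORE 1  → []
PUSH 6   → [6]
PUSH -48 → [6, -48]
MUL      → [-288]
LOAD 1   → [-288, 8]
STORE 1  → [-288]
PUSH -4  → [-288, -4]
SUB      → [-284]
DUP      → [-284, -284]
DUP      → [-284, -284, -284]
MOD      → [-284, 0]

2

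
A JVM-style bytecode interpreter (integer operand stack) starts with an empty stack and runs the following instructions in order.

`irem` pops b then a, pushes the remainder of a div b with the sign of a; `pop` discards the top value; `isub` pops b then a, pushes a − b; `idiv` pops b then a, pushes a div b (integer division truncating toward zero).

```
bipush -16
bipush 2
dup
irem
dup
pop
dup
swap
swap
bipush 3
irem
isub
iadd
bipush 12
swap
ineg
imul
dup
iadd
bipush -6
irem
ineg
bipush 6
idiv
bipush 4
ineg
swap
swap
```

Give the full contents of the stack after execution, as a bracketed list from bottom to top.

[0, -4]

bipush -16 -> -16
bipush 2   -> -16 2
dup        -> -16 2 2
irem       -> -16 0
dup        -> -16 0 0
pop        -> -16 0
dup        -> -16 0 0
swap       -> -16 0 0
swap       -> -16 0 0
bipush 3   -> -16 0 0 3
irem       -> -16 0 0
isub       -> -16 0
iadd       -> -16
bipush 12  -> -16 12
swap       -> 12 -16
ineg       -> 12 16
imul       -> 192
dup        -> 192 192
iadd       -> 384
bipush -6  -> 384 -6
irem       -> 0
ineg       -> 0
bipush 6   -> 0 6
idiv       -> 0
bipush 4   -> 0 4
ineg       -> 0 -4
swap       -> -4 0
swap       -> 0 -4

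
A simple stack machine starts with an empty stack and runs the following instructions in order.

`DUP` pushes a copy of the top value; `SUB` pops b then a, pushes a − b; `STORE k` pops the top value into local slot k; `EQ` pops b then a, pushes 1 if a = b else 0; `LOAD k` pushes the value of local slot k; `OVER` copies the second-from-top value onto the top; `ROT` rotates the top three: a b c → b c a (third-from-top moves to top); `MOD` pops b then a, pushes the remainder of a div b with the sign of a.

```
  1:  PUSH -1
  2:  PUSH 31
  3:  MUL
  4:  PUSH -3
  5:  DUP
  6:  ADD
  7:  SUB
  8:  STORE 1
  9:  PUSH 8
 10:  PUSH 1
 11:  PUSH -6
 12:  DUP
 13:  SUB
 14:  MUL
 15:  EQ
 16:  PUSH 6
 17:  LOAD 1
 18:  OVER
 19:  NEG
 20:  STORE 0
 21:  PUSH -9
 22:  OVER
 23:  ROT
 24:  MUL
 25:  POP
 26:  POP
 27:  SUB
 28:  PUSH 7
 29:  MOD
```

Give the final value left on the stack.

-6

PUSH -1 : -1
PUSH 31 : -1 31
MUL     : -31
PUSH -3 : -31 -3
DUP     : -31 -3 -3
ADD     : -31 -6
SUB     : -25
STORE 1 : (empty)
PUSH 8  : 8
PUSH 1  : 8 1
PUSH -6 : 8 1 -6
DUP     : 8 1 -6 -6
SUB     : 8 1 0
MUL     : 8 0
EQ      : 0
PUSH 6  : 0 6
LOAD 1  : 0 6 -25
OVER    : 0 6 -25 6
NEG     : 0 6 -25 -6
STORE 0 : 0 6 -25
PUSH -9 : 0 6 -25 -9
OVER    : 0 6 -25 -9 -25
ROT     : 0 6 -9 -25 -25
MUL     : 0 6 -9 625
POP     : 0 6 -9
POP     : 0 6
SUB     : -6
PUSH 7  : -6 7
MOD     : -6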